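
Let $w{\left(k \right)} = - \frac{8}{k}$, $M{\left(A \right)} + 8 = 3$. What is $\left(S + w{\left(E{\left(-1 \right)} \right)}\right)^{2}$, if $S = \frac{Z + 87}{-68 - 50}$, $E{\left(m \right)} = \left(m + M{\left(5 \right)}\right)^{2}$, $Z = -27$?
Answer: $\frac{150544}{281961} \approx 0.53392$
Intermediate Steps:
$M{\left(A \right)} = -5$ ($M{\left(A \right)} = -8 + 3 = -5$)
$E{\left(m \right)} = \left(-5 + m\right)^{2}$ ($E{\left(m \right)} = \left(m - 5\right)^{2} = \left(-5 + m\right)^{2}$)
$S = - \frac{30}{59}$ ($S = \frac{-27 + 87}{-68 - 50} = \frac{60}{-118} = 60 \left(- \frac{1}{118}\right) = - \frac{30}{59} \approx -0.50847$)
$\left(S + w{\left(E{\left(-1 \right)} \right)}\right)^{2} = \left(- \frac{30}{59} - \frac{8}{\left(-5 - 1\right)^{2}}\right)^{2} = \left(- \frac{30}{59} - \frac{8}{\left(-6\right)^{2}}\right)^{2} = \left(- \frac{30}{59} - \frac{8}{36}\right)^{2} = \left(- \frac{30}{59} - \frac{2}{9}\right)^{2} = \left(- \frac{388}{531}\right)^{2} = \frac{150544}{281961}$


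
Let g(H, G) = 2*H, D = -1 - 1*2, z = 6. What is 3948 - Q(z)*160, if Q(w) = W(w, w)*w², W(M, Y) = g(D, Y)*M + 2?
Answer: 199788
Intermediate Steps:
D = -3 (D = -1 - 2 = -3)
W(M, Y) = 2 - 6*M (W(M, Y) = (2*(-3))*M + 2 = -6*M + 2 = 2 - 6*M)
Q(w) = w²*(2 - 6*w) (Q(w) = (2 - 6*w)*w² = w²*(2 - 6*w))
3948 - Q(z)*160 = 3948 - 6²*(2 - 6*6)*160 = 3948 - 36*(2 - 36)*160 = 3948 - 36*(-34)*160 = 3948 - (-1224)*160 = 3948 - 1*(-195840) = 3948 + 195840 = 199788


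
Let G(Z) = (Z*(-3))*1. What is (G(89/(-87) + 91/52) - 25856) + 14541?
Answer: -1312793/116 ≈ -11317.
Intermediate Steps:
G(Z) = -3*Z (G(Z) = -3*Z*1 = -3*Z)
(G(89/(-87) + 91/52) - 25856) + 14541 = (-3*(89/(-87) + 91/52) - 25856) + 14541 = (-3*(89*(-1/87) + 91*(1/52)) - 25856) + 14541 = (-3*(-89/87 + 7/4) - 25856) + 14541 = (-3*253/348 - 25856) + 14541 = (-253/116 - 25856) + 14541 = -2999549/116 + 14541 = -1312793/116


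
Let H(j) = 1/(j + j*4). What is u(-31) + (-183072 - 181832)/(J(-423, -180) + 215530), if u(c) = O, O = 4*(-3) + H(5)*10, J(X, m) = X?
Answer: -14300726/1075535 ≈ -13.296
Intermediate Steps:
H(j) = 1/(5*j) (H(j) = 1/(j + 4*j) = 1/(5*j))
O = -58/5 (O = 4*(-3) + ((1/5)/5)*10 = -12 + ((1/5)*(1/5))*10 = -12 + (1/25)*10 = -12 + 2/5 = -58/5 ≈ -11.600)
u(c) = -58/5
u(-31) + (-183072 - 181832)/(J(-423, -180) + 215530) = -58/5 + (-183072 - 181832)/(-423 + 215530) = -58/5 - 364904/215107 = -14300726/1075535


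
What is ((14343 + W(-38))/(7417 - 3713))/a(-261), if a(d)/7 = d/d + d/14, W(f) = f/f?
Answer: -3586/114361 ≈ -0.031357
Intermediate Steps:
W(f) = 1
a(d) = 7 + d/2 (a(d) = 7*(d/d + d/14) = 7*(1 + d*(1/14)) = 7*(1 + d/14) = 7 + d/2)
((14343 + W(-38))/(7417 - 3713))/a(-261) = ((14343 + 1)/(7417 - 3713))/(7 + (1/2)*(-261)) = (14344/3704)/(7 - 261/2) = (14344*(1/3704))/(-247/2) = (1793/463)*(-2/247) = -3586/114361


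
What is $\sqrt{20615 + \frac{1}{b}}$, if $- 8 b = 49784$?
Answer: $\frac{2 \sqrt{4073116822}}{889} \approx 143.58$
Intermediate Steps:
$b = -6223$ ($b = \left(- \frac{1}{8}\right) 49784 = -6223$)
$\sqrt{20615 + \frac{1}{b}} = \sqrt{20615 + \frac{1}{-6223}} = \sqrt{20615 - \frac{1}{6223}} = \sqrt{\frac{128287144}{6223}} = \frac{2 \sqrt{4073116822}}{889}$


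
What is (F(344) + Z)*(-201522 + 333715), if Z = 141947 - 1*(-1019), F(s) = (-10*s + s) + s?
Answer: 18535309302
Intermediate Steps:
F(s) = -8*s (F(s) = -9*s + s = -8*s)
Z = 142966 (Z = 141947 + 1019 = 142966)
(F(344) + Z)*(-201522 + 333715) = (-8*344 + 142966)*(-201522 + 333715) = (-2752 + 142966)*132193 = 140214*132193 = 18535309302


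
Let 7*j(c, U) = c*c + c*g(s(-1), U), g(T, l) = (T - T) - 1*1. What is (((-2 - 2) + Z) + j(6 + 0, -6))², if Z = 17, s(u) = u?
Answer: 14641/49 ≈ 298.80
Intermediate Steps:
g(T, l) = -1 (g(T, l) = 0 - 1 = -1)
j(c, U) = -c/7 + c²/7 (j(c, U) = (c*c + c*(-1))/7 = (c² - c)/7 = -c/7 + c²/7)
(((-2 - 2) + Z) + j(6 + 0, -6))² = (((-2 - 2) + 17) + (6 + 0)*(-1 + (6 + 0))/7)² = ((-4 + 17) + (⅐)*6*(-1 + 6))² = (13 + (⅐)*6*5)² = (13 + 30/7)² = (121/7)² = 14641/49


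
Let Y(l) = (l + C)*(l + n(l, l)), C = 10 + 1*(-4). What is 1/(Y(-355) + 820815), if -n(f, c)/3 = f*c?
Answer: 1/132892885 ≈ 7.5249e-9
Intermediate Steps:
n(f, c) = -3*c*f (n(f, c) = -3*f*c = -3*c*f)
C = 6 (C = 10 - 4 = 6)
Y(l) = (6 + l)*(l - 3*l²) (Y(l) = (l + 6)*(l - 3*l*l) = (6 + l)*(l - 3*l²))
1/(Y(-355) + 820815) = 1/(-355*(6 - 17*(-355) - 3*(-355)²) + 820815) = 1/(-355*(6 + 6035 - 3*126025) + 820815) = 1/(-355*(6 + 6035 - 378075) + 820815) = 1/(-355*(-372034) + 820815) = 1/(132072070 + 820815) = 1/132892885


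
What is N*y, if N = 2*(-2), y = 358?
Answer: -1432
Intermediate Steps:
N = -4
N*y = -4*358 = -1432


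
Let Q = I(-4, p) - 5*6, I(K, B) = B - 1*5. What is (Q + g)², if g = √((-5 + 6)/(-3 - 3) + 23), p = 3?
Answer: (-192 + √822)²/36 ≈ 741.01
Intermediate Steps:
I(K, B) = -5 + B (I(K, B) = B - 5 = -5 + B)
Q = -32 (Q = (-5 + 3) - 5*6 = -2 - 30 = -32)
g = √822/6 (g = √(1/(-6) + 23) = √(1*(-⅙) + 23) = √(-⅙ + 23) = √(137/6) = √822/6 ≈ 4.7784)
(Q + g)² = (-32 + √822/6)²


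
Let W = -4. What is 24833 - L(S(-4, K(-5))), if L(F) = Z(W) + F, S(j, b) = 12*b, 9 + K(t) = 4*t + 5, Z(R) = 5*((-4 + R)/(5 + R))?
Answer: 25161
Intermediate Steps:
Z(R) = 5*(-4 + R)/(5 + R) (Z(R) = 5*((-4 + R)/(5 + R)) = 5*(-4 + R)/(5 + R))
K(t) = -4 + 4*t (K(t) = -9 + (4*t + 5) = -9 + (5 + 4*t) = -4 + 4*t)
L(F) = -40 + F (L(F) = 5*(-4 - 4)/(5 - 4) + F = 5*(-8)/1 + F = 5*1*(-8) + F = -40 + F)
24833 - L(S(-4, K(-5))) = 24833 - (-40 + 12*(-4 + 4*(-5))) = 24833 - (-40 + 12*(-4 - 20)) = 24833 - (-40 + 12*(-24)) = 24833 - (-40 - 288) = 24833 - 1*(-328) = 24833 + 328 = 25161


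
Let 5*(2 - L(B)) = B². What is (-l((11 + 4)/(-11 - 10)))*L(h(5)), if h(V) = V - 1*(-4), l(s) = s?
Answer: -71/7 ≈ -10.143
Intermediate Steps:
h(V) = 4 + V (h(V) = V + 4 = 4 + V)
L(B) = 2 - B²/5
(-l((11 + 4)/(-11 - 10)))*L(h(5)) = (-(11 + 4)/(-11 - 10))*(2 - (4 + 5)²/5) = (-15/(-21))*(2 - ⅕*9²) = (-15*(-1)/21)*(2 - ⅕*81) = (-1*(-5/7))*(2 - 81/5) = (5/7)*(-71/5) = -71/7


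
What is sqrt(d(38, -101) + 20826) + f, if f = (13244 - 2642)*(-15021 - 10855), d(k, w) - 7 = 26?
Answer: -274337352 + sqrt(20859) ≈ -2.7434e+8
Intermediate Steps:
d(k, w) = 33 (d(k, w) = 7 + 26 = 33)
f = -274337352 (f = 10602*(-25876) = -274337352)
sqrt(d(38, -101) + 20826) + f = sqrt(33 + 20826) - 274337352 = sqrt(20859) - 274337352 = -274337352 + sqrt(20859)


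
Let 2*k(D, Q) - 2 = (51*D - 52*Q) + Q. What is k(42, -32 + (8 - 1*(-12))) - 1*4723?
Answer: -3345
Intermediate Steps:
k(D, Q) = 1 - 51*Q/2 + 51*D/2 (k(D, Q) = 1 + ((51*D - 52*Q) + Q)/2 = 1 + ((-52*Q + 51*D) + Q)/2 = 1 + (-51*Q + 51*D)/2 = 1 + (-51*Q/2 + 51*D/2) = 1 - 51*Q/2 + 51*D/2)
k(42, -32 + (8 - 1*(-12))) - 1*4723 = (1 - 51*(-32 + (8 - 1*(-12)))/2 + (51/2)*42) - 1*4723 = (1 - 51*(-32 + (8 + 12))/2 + 1071) - 4723 = (1 - 51*(-32 + 20)/2 + 1071) - 4723 = (1 - 51/2*(-12) + 1071) - 4723 = (1 + 306 + 1071) - 4723 = 1378 - 4723 = -3345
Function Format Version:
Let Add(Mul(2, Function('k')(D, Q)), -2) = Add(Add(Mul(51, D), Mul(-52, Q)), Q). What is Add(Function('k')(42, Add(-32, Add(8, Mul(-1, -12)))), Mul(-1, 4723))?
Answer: -3345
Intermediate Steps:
Function('k')(D, Q) = Add(1, Mul(Rational(-51, 2), Q), Mul(Rational(51, 2), D)) (Function('k')(D, Q) = Add(1, Mul(Rational(1, 2), Add(Add(Mul(51, D), Mul(-52, Q)), Q))) = Add(1, Mul(Rational(1, 2), Add(Add(Mul(-52, Q), Mul(51, D)), Q))) = Add(1, Mul(Rational(1, 2), Add(Mul(-51, Q), Mul(51, D)))) = Add(1, Add(Mul(Rational(-51, 2), Q), Mul(Rational(51, 2), D))) = Add(1, Mul(Rational(-51, 2), Q), Mul(Rational(51, 2), D)))
Add(Function('k')(42, Add(-32, Add(8, Mul(-1, -12)))), Mul(-1, 4723)) = Add(Add(1, Mul(Rational(-51, 2), Add(-32, Add(8, Mul(-1, -12)))), Mul(Rational(51, 2), 42)), Mul(-1, 4723)) = Add(Add(1, Mul(Rational(-51, 2), Add(-32, Add(8, 12))), 1071), -4723) = Add(Add(1, Mul(Rational(-51, 2), Add(-32, 20)), 1071), -4723) = Add(Add(1, Mul(Rational(-51, 2), -12), 1071), -4723) = Add(Add(1, 306, 1071), -4723) = Add(1378, -4723) = -3345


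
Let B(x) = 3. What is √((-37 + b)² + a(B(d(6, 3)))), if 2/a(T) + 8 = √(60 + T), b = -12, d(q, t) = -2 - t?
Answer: √(19206 - 7203*√7)/√(8 - 3*√7) ≈ 48.674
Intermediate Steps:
a(T) = 2/(-8 + √(60 + T))
√((-37 + b)² + a(B(d(6, 3)))) = √((-37 - 12)² + 2/(-8 + √(60 + 3))) = √((-49)² + 2/(-8 + √63)) = √(2401 + 2/(-8 + 3*√7))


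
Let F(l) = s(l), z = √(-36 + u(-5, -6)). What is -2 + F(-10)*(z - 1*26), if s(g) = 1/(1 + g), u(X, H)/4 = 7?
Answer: 8/9 - 2*I*√2/9 ≈ 0.88889 - 0.31427*I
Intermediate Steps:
u(X, H) = 28 (u(X, H) = 4*7 = 28)
z = 2*I*√2 (z = √(-36 + 28) = √(-8) = 2*I*√2 ≈ 2.8284*I)
F(l) = 1/(1 + l)
-2 + F(-10)*(z - 1*26) = -2 + (2*I*√2 - 1*26)/(1 - 10) = -2 + (2*I*√2 - 26)/(-9) = -2 - (-26 + 2*I*√2)/9 = -2 + (26/9 - 2*I*√2/9) = 8/9 - 2*I*√2/9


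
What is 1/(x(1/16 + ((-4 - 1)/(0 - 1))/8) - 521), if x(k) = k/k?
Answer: -1/520 ≈ -0.0019231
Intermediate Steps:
x(k) = 1
1/(x(1/16 + ((-4 - 1)/(0 - 1))/8) - 521) = 1/(1 - 521) = 1/(-520) = -1/520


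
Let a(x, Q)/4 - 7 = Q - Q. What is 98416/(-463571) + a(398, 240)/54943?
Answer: -770612900/3638568779 ≈ -0.21179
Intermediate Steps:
a(x, Q) = 28 (a(x, Q) = 28 + 4*(Q - Q) = 28 + 4*0 = 28 + 0 = 28)
98416/(-463571) + a(398, 240)/54943 = 98416/(-463571) + 28/54943 = 98416*(-1/463571) + 28*(1/54943) = -98416/463571 + 4/7849 = -770612900/3638568779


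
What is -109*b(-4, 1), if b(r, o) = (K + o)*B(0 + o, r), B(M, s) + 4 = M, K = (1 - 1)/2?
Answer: 327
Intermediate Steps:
K = 0 (K = 0*(1/2) = 0)
B(M, s) = -4 + M
b(r, o) = o*(-4 + o) (b(r, o) = (0 + o)*(-4 + (0 + o)) = o*(-4 + o))
-109*b(-4, 1) = -109*(-4 + 1) = -109*(-3) = 327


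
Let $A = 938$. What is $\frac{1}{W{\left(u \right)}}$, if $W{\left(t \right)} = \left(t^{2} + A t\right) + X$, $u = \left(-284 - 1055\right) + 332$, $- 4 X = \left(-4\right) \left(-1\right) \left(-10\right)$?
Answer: $\frac{1}{69493} \approx 1.439 \cdot 10^{-5}$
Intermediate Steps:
$X = 10$ ($X = - \frac{\left(-4\right) \left(-1\right) \left(-10\right)}{4} = - \frac{4 \left(-10\right)}{4} = \left(- \frac{1}{4}\right) \left(-40\right) = 10$)
$u = -1007$ ($u = -1339 + 332 = -1007$)
$W{\left(t \right)} = 10 + t^{2} + 938 t$ ($W{\left(t \right)} = \left(t^{2} + 938 t\right) + 10 = 10 + t^{2} + 938 t$)
$\frac{1}{W{\left(u \right)}} = \frac{1}{10 + \left(-1007\right)^{2} + 938 \left(-1007\right)} = \frac{1}{10 + 1014049 - 944566} = \frac{1}{69493}$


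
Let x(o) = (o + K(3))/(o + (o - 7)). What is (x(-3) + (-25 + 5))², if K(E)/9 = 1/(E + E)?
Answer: 267289/676 ≈ 395.40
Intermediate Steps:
K(E) = 9/(2*E) (K(E) = 9/(E + E) = 9/((2*E)) = 9*(1/(2*E)) = 9/(2*E))
x(o) = (3/2 + o)/(-7 + 2*o) (x(o) = (o + (9/2)/3)/(o + (o - 7)) = (o + (9/2)*(⅓))/(o + (-7 + o)) = (o + 3/2)/(-7 + 2*o) = (3/2 + o)/(-7 + 2*o))
(x(-3) + (-25 + 5))² = ((3 + 2*(-3))/(2*(-7 + 2*(-3))) + (-25 + 5))² = ((3 - 6)/(2*(-7 - 6)) - 20)² = ((½)*(-3)/(-13) - 20)² = ((½)*(-1/13)*(-3) - 20)² = (3/26 - 20)² = (-517/26)² = 267289/676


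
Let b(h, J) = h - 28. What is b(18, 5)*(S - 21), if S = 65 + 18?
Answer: -620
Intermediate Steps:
b(h, J) = -28 + h
S = 83
b(18, 5)*(S - 21) = (-28 + 18)*(83 - 21) = -10*62 = -620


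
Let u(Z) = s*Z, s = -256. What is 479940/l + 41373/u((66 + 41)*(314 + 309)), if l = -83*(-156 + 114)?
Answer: 195003227161/1416412928 ≈ 137.67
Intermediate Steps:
l = 3486 (l = -83*(-42) = 3486)
u(Z) = -256*Z
479940/l + 41373/u((66 + 41)*(314 + 309)) = 479940/3486 + 41373/((-256*(66 + 41)*(314 + 309))) = 479940*(1/3486) + 41373/((-27392*623)) = 79990/581 + 41373/((-256*66661)) = 79990/581 + 41373/(-17065216) = 79990/581 + 41373*(-1/17065216) = 79990/581 - 41373/17065216 = 195003227161/1416412928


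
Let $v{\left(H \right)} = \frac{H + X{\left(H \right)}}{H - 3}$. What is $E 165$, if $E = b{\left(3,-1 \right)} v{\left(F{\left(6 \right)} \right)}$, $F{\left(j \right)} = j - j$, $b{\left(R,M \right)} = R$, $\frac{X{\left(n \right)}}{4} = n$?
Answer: $0$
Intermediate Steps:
$X{\left(n \right)} = 4 n$
$F{\left(j \right)} = 0$
$v{\left(H \right)} = \frac{5 H}{-3 + H}$ ($v{\left(H \right)} = \frac{H + 4 H}{H - 3} = \frac{5 H}{-3 + H}$)
$E = 0$ ($E = 3 \cdot 5 \cdot 0 \frac{1}{-3 + 0} = 3 \cdot 5 \cdot 0 \frac{1}{-3} = 3 \cdot 5 \cdot 0 \left(- \frac{1}{3}\right) = 3 \cdot 0 = 0$)
$E 165 = 0 \cdot 165 = 0$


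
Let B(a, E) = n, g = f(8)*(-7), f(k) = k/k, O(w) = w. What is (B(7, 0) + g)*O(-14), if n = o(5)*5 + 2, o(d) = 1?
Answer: 0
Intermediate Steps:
f(k) = 1
n = 7 (n = 1*5 + 2 = 5 + 2 = 7)
g = -7 (g = 1*(-7) = -7)
B(a, E) = 7
(B(7, 0) + g)*O(-14) = (7 - 7)*(-14) = 0*(-14) = 0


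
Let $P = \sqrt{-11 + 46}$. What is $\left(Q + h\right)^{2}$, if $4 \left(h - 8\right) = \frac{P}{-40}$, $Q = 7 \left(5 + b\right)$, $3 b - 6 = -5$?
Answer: $\frac{94699583}{46080} - \frac{17 \sqrt{35}}{30} \approx 2051.8$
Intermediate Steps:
$b = \frac{1}{3}$ ($b = 2 + \frac{1}{3} \left(-5\right) = 2 - \frac{5}{3} = \frac{1}{3} \approx 0.33333$)
$P = \sqrt{35} \approx 5.9161$
$Q = \frac{112}{3}$ ($Q = 7 \left(5 + \frac{1}{3}\right) = 7 \cdot \frac{16}{3} = \frac{112}{3} \approx 37.333$)
$h = 8 - \frac{\sqrt{35}}{160}$ ($h = 8 + \frac{\sqrt{35} \frac{1}{-40}}{4} = 8 + \frac{\sqrt{35} \left(- \frac{1}{40}\right)}{4} = 8 + \frac{\left(- \frac{1}{40}\right) \sqrt{35}}{4} = 8 - \frac{\sqrt{35}}{160} \approx 7.963$)
$\left(Q + h\right)^{2} = \left(\frac{112}{3} + \left(8 - \frac{\sqrt{35}}{160}\right)\right)^{2} = \left(\frac{136}{3} - \frac{\sqrt{35}}{160}\right)^{2}$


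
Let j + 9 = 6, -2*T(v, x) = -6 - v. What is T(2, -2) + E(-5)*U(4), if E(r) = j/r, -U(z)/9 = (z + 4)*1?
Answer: -196/5 ≈ -39.200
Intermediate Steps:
U(z) = -36 - 9*z (U(z) = -9*(z + 4) = -9*(4 + z) = -36 - 9*z)
T(v, x) = 3 + v/2 (T(v, x) = -(-6 - v)/2 = 3 + v/2)
j = -3 (j = -9 + 6 = -3)
E(r) = -3/r
T(2, -2) + E(-5)*U(4) = (3 + (½)*2) + (-3/(-5))*(-36 - 9*4) = (3 + 1) + (-3*(-⅕))*(-36 - 36) = 4 + (⅗)*(-72) = 4 - 216/5 = -196/5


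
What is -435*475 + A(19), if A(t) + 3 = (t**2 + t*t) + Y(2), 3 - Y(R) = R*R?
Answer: -205907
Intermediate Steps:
Y(R) = 3 - R**2 (Y(R) = 3 - R*R = 3 - R**2)
A(t) = -4 + 2*t**2 (A(t) = -3 + ((t**2 + t*t) + (3 - 1*2**2)) = -3 + ((t**2 + t**2) + (3 - 1*4)) = -3 + (2*t**2 + (3 - 4)) = -3 + (2*t**2 - 1) = -3 + (-1 + 2*t**2) = -4 + 2*t**2)
-435*475 + A(19) = -435*475 + (-4 + 2*19**2) = -206625 + (-4 + 2*361) = -206625 + (-4 + 722) = -206625 + 718 = -205907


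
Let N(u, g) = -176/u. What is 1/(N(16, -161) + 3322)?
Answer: 1/3311 ≈ 0.00030202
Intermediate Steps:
1/(N(16, -161) + 3322) = 1/(-176/16 + 3322) = 1/(-176*1/16 + 3322) = 1/(-11 + 3322) = 1/3311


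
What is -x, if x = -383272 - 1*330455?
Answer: 713727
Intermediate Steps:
x = -713727 (x = -383272 - 330455 = -713727)
-x = -1*(-713727) = 713727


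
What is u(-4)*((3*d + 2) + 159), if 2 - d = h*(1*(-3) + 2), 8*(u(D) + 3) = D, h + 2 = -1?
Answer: -553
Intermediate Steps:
h = -3 (h = -2 - 1 = -3)
u(D) = -3 + D/8
d = -1 (d = 2 - (-3)*(1*(-3) + 2) = 2 - (-3)*(-3 + 2) = 2 - (-3)*(-1) = 2 - 1*3 = 2 - 3 = -1)
u(-4)*((3*d + 2) + 159) = (-3 + (⅛)*(-4))*((3*(-1) + 2) + 159) = (-3 - ½)*((-3 + 2) + 159) = -7*(-1 + 159)/2 = -7/2*158 = -553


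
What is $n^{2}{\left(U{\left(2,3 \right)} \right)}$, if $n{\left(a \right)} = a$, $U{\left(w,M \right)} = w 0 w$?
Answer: $0$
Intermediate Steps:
$U{\left(w,M \right)} = 0$ ($U{\left(w,M \right)} = 0 w = 0$)
$n^{2}{\left(U{\left(2,3 \right)} \right)} = 0^{2} = 0$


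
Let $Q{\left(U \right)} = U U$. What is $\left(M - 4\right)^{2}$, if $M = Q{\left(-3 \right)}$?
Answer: $25$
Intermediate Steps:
$Q{\left(U \right)} = U^{2}$
$M = 9$ ($M = \left(-3\right)^{2} = 9$)
$\left(M - 4\right)^{2} = \left(9 - 4\right)^{2} = 5^{2} = 25$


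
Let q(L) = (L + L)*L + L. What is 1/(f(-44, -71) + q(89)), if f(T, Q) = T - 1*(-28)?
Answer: 1/15915 ≈ 6.2834e-5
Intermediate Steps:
f(T, Q) = 28 + T (f(T, Q) = T + 28 = 28 + T)
q(L) = L + 2*L² (q(L) = (2*L)*L + L = 2*L² + L = L + 2*L²)
1/(f(-44, -71) + q(89)) = 1/((28 - 44) + 89*(1 + 2*89)) = 1/(-16 + 89*(1 + 178)) = 1/(-16 + 89*179) = 1/(-16 + 15931) = 1/15915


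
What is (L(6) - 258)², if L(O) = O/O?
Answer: 66049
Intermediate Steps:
L(O) = 1
(L(6) - 258)² = (1 - 258)² = (-257)² = 66049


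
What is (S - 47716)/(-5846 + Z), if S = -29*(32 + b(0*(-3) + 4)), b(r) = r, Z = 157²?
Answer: -48760/18803 ≈ -2.5932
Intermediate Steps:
Z = 24649
S = -1044 (S = -29*(32 + (0*(-3) + 4)) = -29*(32 + (0 + 4)) = -29*(32 + 4) = -29*36 = -1044)
(S - 47716)/(-5846 + Z) = (-1044 - 47716)/(-5846 + 24649) = -48760/18803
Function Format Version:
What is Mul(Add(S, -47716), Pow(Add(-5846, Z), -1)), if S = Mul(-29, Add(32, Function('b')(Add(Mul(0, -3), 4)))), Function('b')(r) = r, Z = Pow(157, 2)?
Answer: Rational(-48760, 18803) ≈ -2.5932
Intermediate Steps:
Z = 24649
S = -1044 (S = Mul(-29, Add(32, Add(Mul(0, -3), 4))) = Mul(-29, Add(32, Add(0, 4))) = Mul(-29, Add(32, 4)) = Mul(-29, 36) = -1044)
Mul(Add(S, -47716), Pow(Add(-5846, Z), -1)) = Mul(Add(-1044, -47716), Pow(Add(-5846, 24649), -1)) = Mul(-48760, Pow(18803, -1)) = Mul(-48760, Rational(1, 18803)) = Rational(-48760, 18803)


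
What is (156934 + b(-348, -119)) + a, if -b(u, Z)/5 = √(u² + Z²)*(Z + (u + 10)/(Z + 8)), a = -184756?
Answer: -27822 + 64355*√135265/111 ≈ 1.8541e+5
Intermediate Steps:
b(u, Z) = -5*√(Z² + u²)*(Z + (10 + u)/(8 + Z)) (b(u, Z) = -5*√(u² + Z²)*(Z + (u + 10)/(Z + 8)) = -5*√(Z² + u²)*(Z + (10 + u)/(8 + Z)))
(156934 + b(-348, -119)) + a = (156934 + 5*√((-119)² + (-348)²)*(-10 - 1*(-348) - 1*(-119)² - 8*(-119))/(8 - 119)) - 184756 = (156934 + 5*√(14161 + 121104)*(-10 + 348 - 1*14161 + 952)/(-111)) - 184756 = (156934 + 5*(-1/111)*√135265*(-10 + 348 - 14161 + 952)) - 184756 = (156934 + 5*(-1/111)*√135265*(-12871)) - 184756 = (156934 + 64355*√135265/111) - 184756 = -27822 + 64355*√135265/111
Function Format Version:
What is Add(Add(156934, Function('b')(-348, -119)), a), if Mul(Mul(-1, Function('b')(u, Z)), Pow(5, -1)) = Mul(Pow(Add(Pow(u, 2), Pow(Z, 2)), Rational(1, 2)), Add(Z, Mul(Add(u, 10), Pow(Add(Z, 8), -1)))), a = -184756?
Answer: Add(-27822, Mul(Rational(64355, 111), Pow(135265, Rational(1, 2)))) ≈ 1.8541e+5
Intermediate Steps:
Function('b')(u, Z) = Mul(-5, Pow(Add(Pow(Z, 2), Pow(u, 2)), Rational(1, 2)), Add(Z, Mul(Pow(Add(8, Z), -1), Add(10, u)))) (Function('b')(u, Z) = Mul(-5, Mul(Pow(Add(Pow(u, 2), Pow(Z, 2)), Rational(1, 2)), Add(Z, Mul(Add(u, 10), Pow(Add(Z, 8), -1))))) = Mul(-5, Mul(Pow(Add(Pow(Z, 2), Pow(u, 2)), Rational(1, 2)), Add(Z, Mul(Add(10, u), Pow(Add(8, Z), -1))))) = Mul(-5, Mul(Pow(Add(Pow(Z, 2), Pow(u, 2)), Rational(1, 2)), Add(Z, Mul(Pow(Add(8, Z), -1), Add(10, u))))) = Mul(-5, Pow(Add(Pow(Z, 2), Pow(u, 2)), Rational(1, 2)), Add(Z, Mul(Pow(Add(8, Z), -1), Add(10, u)))))
Add(Add(156934, Function('b')(-348, -119)), a) = Add(Add(156934, Mul(5, Pow(Add(8, -119), -1), Pow(Add(Pow(-119, 2), Pow(-348, 2)), Rational(1, 2)), Add(-10, Mul(-1, -348), Mul(-1, Pow(-119, 2)), Mul(-8, -119)))), -184756) = Add(Add(156934, Mul(5, Pow(-111, -1), Pow(Add(14161, 121104), Rational(1, 2)), Add(-10, 348, Mul(-1, 14161), 952))), -184756) = Add(Add(156934, Mul(5, Rational(-1, 111), Pow(135265, Rational(1, 2)), Add(-10, 348, -14161, 952))), -184756) = Add(Add(156934, Mul(5, Rational(-1, 111), Pow(135265, Rational(1, 2)), -12871)), -184756) = Add(Add(156934, Mul(Rational(64355, 111), Pow(135265, Rational(1, 2)))), -184756) = Add(-27822, Mul(Rational(64355, 111), Pow(135265, Rational(1, 2))))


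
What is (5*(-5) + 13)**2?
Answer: 144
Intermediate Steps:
(5*(-5) + 13)**2 = (-25 + 13)**2 = (-12)**2 = 144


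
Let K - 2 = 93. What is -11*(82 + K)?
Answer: -1947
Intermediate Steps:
K = 95 (K = 2 + 93 = 95)
-11*(82 + K) = -11*(82 + 95) = -11*177 = -1947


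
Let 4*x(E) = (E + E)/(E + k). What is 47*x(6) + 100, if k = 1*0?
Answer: 247/2 ≈ 123.50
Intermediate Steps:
k = 0
x(E) = ½ (x(E) = ((E + E)/(E + 0))/4 = ((2*E)/E)/4 = (¼)*2 = ½)
47*x(6) + 100 = 47*(½) + 100 = 47/2 + 100 = 247/2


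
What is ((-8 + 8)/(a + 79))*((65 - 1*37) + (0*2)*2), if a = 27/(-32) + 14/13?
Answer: 0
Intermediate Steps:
a = 97/416 (a = 27*(-1/32) + 14*(1/13) = -27/32 + 14/13 = 97/416 ≈ 0.23317)
((-8 + 8)/(a + 79))*((65 - 1*37) + (0*2)*2) = ((-8 + 8)/(97/416 + 79))*((65 - 1*37) + (0*2)*2) = (0/(32961/416))*((65 - 37) + 0*2) = (0*(416/32961))*(28 + 0) = 0*28 = 0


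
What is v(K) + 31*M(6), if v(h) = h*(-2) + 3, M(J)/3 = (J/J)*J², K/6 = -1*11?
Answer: 3483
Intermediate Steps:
K = -66 (K = 6*(-1*11) = 6*(-11) = -66)
M(J) = 3*J² (M(J) = 3*((J/J)*J²) = 3*(1*J²) = 3*J²)
v(h) = 3 - 2*h (v(h) = -2*h + 3 = 3 - 2*h)
v(K) + 31*M(6) = (3 - 2*(-66)) + 31*(3*6²) = (3 + 132) + 31*(3*36) = 135 + 31*108 = 135 + 3348 = 3483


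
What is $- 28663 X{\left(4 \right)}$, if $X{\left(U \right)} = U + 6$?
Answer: $-286630$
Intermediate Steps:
$X{\left(U \right)} = 6 + U$
$- 28663 X{\left(4 \right)} = - 28663 \left(6 + 4\right) = \left(-28663\right) 10 = -286630$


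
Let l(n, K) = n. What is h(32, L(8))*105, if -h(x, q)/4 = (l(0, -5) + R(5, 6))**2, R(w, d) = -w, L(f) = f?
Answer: -10500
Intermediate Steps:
h(x, q) = -100 (h(x, q) = -4*(0 - 1*5)**2 = -4*(0 - 5)**2 = -4*(-5)**2 = -4*25 = -100)
h(32, L(8))*105 = -100*105 = -10500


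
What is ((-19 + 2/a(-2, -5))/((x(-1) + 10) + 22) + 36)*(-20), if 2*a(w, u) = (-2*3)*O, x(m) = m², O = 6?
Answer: -210400/297 ≈ -708.42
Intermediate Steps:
a(w, u) = -18 (a(w, u) = (-2*3*6)/2 = (-6*6)/2 = (½)*(-36) = -18)
((-19 + 2/a(-2, -5))/((x(-1) + 10) + 22) + 36)*(-20) = ((-19 + 2/(-18))/(((-1)² + 10) + 22) + 36)*(-20) = ((-19 + 2*(-1/18))/((1 + 10) + 22) + 36)*(-20) = ((-19 - ⅑)/(11 + 22) + 36)*(-20) = (-172/9/33 + 36)*(-20) = (-172/9*1/33 + 36)*(-20) = (-172/297 + 36)*(-20) = (10520/297)*(-20) = -210400/297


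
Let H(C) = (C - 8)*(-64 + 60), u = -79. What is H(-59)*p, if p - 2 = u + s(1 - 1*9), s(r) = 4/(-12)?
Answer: -62176/3 ≈ -20725.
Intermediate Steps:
s(r) = -1/3 (s(r) = 4*(-1/12) = -1/3)
H(C) = 32 - 4*C (H(C) = (-8 + C)*(-4) = 32 - 4*C)
p = -232/3 (p = 2 + (-79 - 1/3) = 2 - 238/3 = -232/3 ≈ -77.333)
H(-59)*p = (32 - 4*(-59))*(-232/3) = (32 + 236)*(-232/3) = 268*(-232/3) = -62176/3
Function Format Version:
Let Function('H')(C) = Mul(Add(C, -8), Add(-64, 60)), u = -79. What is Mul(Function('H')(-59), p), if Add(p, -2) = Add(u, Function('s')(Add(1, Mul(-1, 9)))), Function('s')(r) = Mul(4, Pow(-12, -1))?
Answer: Rational(-62176, 3) ≈ -20725.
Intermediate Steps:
Function('s')(r) = Rational(-1, 3) (Function('s')(r) = Mul(4, Rational(-1, 12)) = Rational(-1, 3))
Function('H')(C) = Add(32, Mul(-4, C)) (Function('H')(C) = Mul(Add(-8, C), -4) = Add(32, Mul(-4, C)))
p = Rational(-232, 3) (p = Add(2, Add(-79, Rational(-1, 3))) = Add(2, Rational(-238, 3)) = Rational(-232, 3) ≈ -77.333)
Mul(Function('H')(-59), p) = Mul(Add(32, Mul(-4, -59)), Rational(-232, 3)) = Mul(Add(32, 236), Rational(-232, 3)) = Mul(268, Rational(-232, 3)) = Rational(-62176, 3)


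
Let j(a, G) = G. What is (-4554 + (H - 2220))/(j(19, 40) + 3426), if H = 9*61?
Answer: -6225/3466 ≈ -1.7960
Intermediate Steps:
H = 549
(-4554 + (H - 2220))/(j(19, 40) + 3426) = (-4554 + (549 - 2220))/(40 + 3426) = (-4554 - 1671)/3466 = -6225*1/3466 = -6225/3466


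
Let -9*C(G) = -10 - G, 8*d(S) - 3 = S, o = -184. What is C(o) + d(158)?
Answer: 19/24 ≈ 0.79167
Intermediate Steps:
d(S) = 3/8 + S/8
C(G) = 10/9 + G/9 (C(G) = -(-10 - G)/9 = 10/9 + G/9)
C(o) + d(158) = (10/9 + (⅑)*(-184)) + (3/8 + (⅛)*158) = (10/9 - 184/9) + (3/8 + 79/4) = -58/3 + 161/8 = 19/24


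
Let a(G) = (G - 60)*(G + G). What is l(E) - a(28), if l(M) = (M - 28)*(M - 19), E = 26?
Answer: 1778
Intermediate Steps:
a(G) = 2*G*(-60 + G) (a(G) = (-60 + G)*(2*G) = 2*G*(-60 + G))
l(M) = (-28 + M)*(-19 + M)
l(E) - a(28) = (532 + 26**2 - 47*26) - 2*28*(-60 + 28) = (532 + 676 - 1222) - 2*28*(-32) = -14 - 1*(-1792) = -14 + 1792 = 1778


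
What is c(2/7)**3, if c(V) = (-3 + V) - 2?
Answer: -35937/343 ≈ -104.77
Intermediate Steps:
c(V) = -5 + V
c(2/7)**3 = (-5 + 2/7)**3 = (-33/7)**3 = -35937/343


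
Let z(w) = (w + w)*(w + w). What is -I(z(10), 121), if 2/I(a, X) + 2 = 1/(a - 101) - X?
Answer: 299/18388 ≈ 0.016261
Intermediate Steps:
z(w) = 4*w² (z(w) = (2*w)*(2*w) = 4*w²)
I(a, X) = 2/(-2 + 1/(-101 + a) - X) (I(a, X) = 2/(-2 + (1/(a - 101) - X)) = 2/(-2 + (1/(-101 + a) - X)) = 2/(-2 + 1/(-101 + a) - X))
-I(z(10), 121) = -2*(101 - 4*10²)/(-203 - 101*121 + 2*(4*10²) + 121*(4*10²)) = -2*(101 - 4*100)/(-203 - 12221 + 2*(4*100) + 121*(4*100)) = -2*(101 - 1*400)/(-203 - 12221 + 2*400 + 121*400) = -2*(101 - 400)/(-203 - 12221 + 800 + 48400) = -2*(-299)/36776 = -1*(-299/18388) = 299/18388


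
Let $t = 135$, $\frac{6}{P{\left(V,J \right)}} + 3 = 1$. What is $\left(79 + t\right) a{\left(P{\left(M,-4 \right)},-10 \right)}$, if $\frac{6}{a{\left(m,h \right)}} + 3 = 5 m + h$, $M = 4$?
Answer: $- \frac{321}{7} \approx -45.857$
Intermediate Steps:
$P{\left(V,J \right)} = -3$ ($P{\left(V,J \right)} = \frac{6}{-3 + 1} = \frac{6}{-2} = 6 \left(- \frac{1}{2}\right) = -3$)
$a{\left(m,h \right)} = \frac{6}{-3 + h + 5 m}$ ($a{\left(m,h \right)} = \frac{6}{-3 + \left(5 m + h\right)} = \frac{6}{-3 + \left(h + 5 m\right)} = \frac{6}{-3 + h + 5 m}$)
$\left(79 + t\right) a{\left(P{\left(M,-4 \right)},-10 \right)} = \left(79 + 135\right) \frac{6}{-3 - 10 + 5 \left(-3\right)} = 214 \frac{6}{-3 - 10 - 15} = 214 \frac{6}{-28} = 214 \cdot 6 \left(- \frac{1}{28}\right) = 214 \left(- \frac{3}{14}\right) = - \frac{321}{7}$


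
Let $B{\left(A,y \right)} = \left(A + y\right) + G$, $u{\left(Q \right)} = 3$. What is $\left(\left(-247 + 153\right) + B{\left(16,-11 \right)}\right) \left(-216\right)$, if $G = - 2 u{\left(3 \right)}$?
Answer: $20520$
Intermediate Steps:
$G = -6$ ($G = \left(-2\right) 3 = -6$)
$B{\left(A,y \right)} = -6 + A + y$ ($B{\left(A,y \right)} = \left(A + y\right) - 6 = -6 + A + y$)
$\left(\left(-247 + 153\right) + B{\left(16,-11 \right)}\right) \left(-216\right) = \left(\left(-247 + 153\right) - 1\right) \left(-216\right) = \left(-94 - 1\right) \left(-216\right) = \left(-95\right) \left(-216\right) = 20520$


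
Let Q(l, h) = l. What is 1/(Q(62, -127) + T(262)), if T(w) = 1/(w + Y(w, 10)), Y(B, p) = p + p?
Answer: 282/17485 ≈ 0.016128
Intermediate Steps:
Y(B, p) = 2*p
T(w) = 1/(20 + w) (T(w) = 1/(w + 2*10) = 1/(w + 20) = 1/(20 + w))
1/(Q(62, -127) + T(262)) = 1/(62 + 1/(20 + 262)) = 1/(62 + 1/282) = 1/(17485/282) = 282/17485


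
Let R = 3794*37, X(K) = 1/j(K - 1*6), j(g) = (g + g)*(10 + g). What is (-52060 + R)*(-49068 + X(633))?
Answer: -1730830563393817/399399 ≈ -4.3336e+9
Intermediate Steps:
j(g) = 2*g*(10 + g) (j(g) = (2*g)*(10 + g) = 2*g*(10 + g))
X(K) = 1/(2*(-6 + K)*(4 + K)) (X(K) = 1/(2*(K - 1*6)*(10 + (K - 1*6))) = 1/(2*(K - 6)*(10 + (K - 6))) = 1/(2*(-6 + K)*(10 + (-6 + K))) = 1/(2*(-6 + K)*(4 + K)))
R = 140378
(-52060 + R)*(-49068 + X(633)) = (-52060 + 140378)*(-49068 + 1/(2*(-6 + 633)*(4 + 633))) = 88318*(-49068 + (1/2)/(627*637)) = 88318*(-49068 + (1/2)*(1/627)*(1/637)) = 88318*(-49068 + 1/798798) = 88318*(-39195420263/798798) = -1730830563393817/399399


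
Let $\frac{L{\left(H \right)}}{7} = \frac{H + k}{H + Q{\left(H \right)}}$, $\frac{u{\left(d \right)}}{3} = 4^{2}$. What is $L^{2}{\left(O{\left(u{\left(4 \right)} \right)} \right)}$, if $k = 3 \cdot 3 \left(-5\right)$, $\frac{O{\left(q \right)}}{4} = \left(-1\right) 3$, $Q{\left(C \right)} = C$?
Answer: $\frac{17689}{64} \approx 276.39$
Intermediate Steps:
$u{\left(d \right)} = 48$ ($u{\left(d \right)} = 3 \cdot 4^{2} = 3 \cdot 16 = 48$)
$O{\left(q \right)} = -12$ ($O{\left(q \right)} = 4 \left(\left(-1\right) 3\right) = 4 \left(-3\right) = -12$)
$k = -45$ ($k = 9 \left(-5\right) = -45$)
$L{\left(H \right)} = \frac{7 \left(-45 + H\right)}{2 H}$ ($L{\left(H \right)} = 7 \frac{H - 45}{H + H} = 7 \frac{-45 + H}{2 H} = \frac{7 \left(-45 + H\right)}{2 H}$)
$L^{2}{\left(O{\left(u{\left(4 \right)} \right)} \right)} = \left(\frac{7 \left(-45 - 12\right)}{2 \left(-12\right)}\right)^{2} = \left(\frac{7}{2} \left(- \frac{1}{12}\right) \left(-57\right)\right)^{2} = \left(\frac{133}{8}\right)^{2} = \frac{17689}{64}$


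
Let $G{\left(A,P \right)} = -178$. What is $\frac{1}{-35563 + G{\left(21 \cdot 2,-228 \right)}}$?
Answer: $- \frac{1}{35741} \approx -2.7979 \cdot 10^{-5}$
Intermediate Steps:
$\frac{1}{-35563 + G{\left(21 \cdot 2,-228 \right)}} = \frac{1}{-35563 - 178} = \frac{1}{-35741} = - \frac{1}{35741}$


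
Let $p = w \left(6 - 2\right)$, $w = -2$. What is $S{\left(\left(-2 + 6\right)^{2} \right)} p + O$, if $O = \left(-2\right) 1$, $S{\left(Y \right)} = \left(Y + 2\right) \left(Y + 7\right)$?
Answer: $-3314$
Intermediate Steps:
$S{\left(Y \right)} = \left(2 + Y\right) \left(7 + Y\right)$
$p = -8$ ($p = - 2 \left(6 - 2\right) = \left(-2\right) 4 = -8$)
$O = -2$
$S{\left(\left(-2 + 6\right)^{2} \right)} p + O = \left(14 + \left(\left(-2 + 6\right)^{2}\right)^{2} + 9 \left(-2 + 6\right)^{2}\right) \left(-8\right) - 2 = \left(14 + \left(4^{2}\right)^{2} + 9 \cdot 4^{2}\right) \left(-8\right) - 2 = \left(14 + 16^{2} + 9 \cdot 16\right) \left(-8\right) - 2 = \left(14 + 256 + 144\right) \left(-8\right) - 2 = 414 \left(-8\right) - 2 = -3312 - 2 = -3314$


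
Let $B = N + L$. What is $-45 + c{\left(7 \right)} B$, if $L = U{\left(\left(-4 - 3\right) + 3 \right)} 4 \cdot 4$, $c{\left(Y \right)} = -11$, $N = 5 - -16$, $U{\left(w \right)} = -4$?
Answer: $428$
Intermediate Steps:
$N = 21$ ($N = 5 + 16 = 21$)
$L = -64$ ($L = \left(-4\right) 4 \cdot 4 = \left(-16\right) 4 = -64$)
$B = -43$ ($B = 21 - 64 = -43$)
$-45 + c{\left(7 \right)} B = -45 - -473 = -45 + 473 = 428$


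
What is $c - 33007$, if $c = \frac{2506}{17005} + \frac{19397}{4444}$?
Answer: $- \frac{13932990329}{422180} \approx -33003.0$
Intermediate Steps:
$c = \frac{1904931}{422180}$ ($c = 2506 \cdot \frac{1}{17005} + 19397 \cdot \frac{1}{4444} = \frac{14}{95} + \frac{19397}{4444} = \frac{1904931}{422180} \approx 4.5121$)
$c - 33007 = \frac{1904931}{422180} - 33007 = - \frac{13932990329}{422180}$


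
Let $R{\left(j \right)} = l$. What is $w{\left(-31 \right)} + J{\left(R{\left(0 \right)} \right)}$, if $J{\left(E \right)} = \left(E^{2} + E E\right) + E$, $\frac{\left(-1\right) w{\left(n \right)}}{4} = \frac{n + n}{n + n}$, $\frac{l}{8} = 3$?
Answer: $1172$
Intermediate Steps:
$l = 24$ ($l = 8 \cdot 3 = 24$)
$R{\left(j \right)} = 24$
$w{\left(n \right)} = -4$ ($w{\left(n \right)} = - 4 \frac{n + n}{n + n} = - 4 \frac{2 n}{2 n} = - 4 \cdot 2 n \frac{1}{2 n} = \left(-4\right) 1 = -4$)
$J{\left(E \right)} = E + 2 E^{2}$ ($J{\left(E \right)} = \left(E^{2} + E^{2}\right) + E = 2 E^{2} + E = E + 2 E^{2}$)
$w{\left(-31 \right)} + J{\left(R{\left(0 \right)} \right)} = -4 + 24 \left(1 + 2 \cdot 24\right) = -4 + 24 \left(1 + 48\right) = -4 + 24 \cdot 49 = -4 + 1176 = 1172$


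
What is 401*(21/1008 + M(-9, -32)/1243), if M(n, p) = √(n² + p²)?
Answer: 401/48 + 401*√1105/1243 ≈ 19.078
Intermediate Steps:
401*(21/1008 + M(-9, -32)/1243) = 401*(21/1008 + √((-9)² + (-32)²)/1243) = 401*(21*(1/1008) + √(81 + 1024)*(1/1243)) = 401*(1/48 + √1105*(1/1243)) = 401*(1/48 + √1105/1243) = 401/48 + 401*√1105/1243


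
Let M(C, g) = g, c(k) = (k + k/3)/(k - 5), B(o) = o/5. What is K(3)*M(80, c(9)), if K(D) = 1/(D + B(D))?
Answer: ⅚ ≈ 0.83333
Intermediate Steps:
B(o) = o/5 (B(o) = o*(⅕) = o/5)
c(k) = 4*k/(3*(-5 + k)) (c(k) = (k + k*(⅓))/(-5 + k) = (k + k/3)/(-5 + k) = (4*k/3)/(-5 + k) = 4*k/(3*(-5 + k)))
K(D) = 5/(6*D) (K(D) = 1/(D + D/5) = 1/(6*D/5) = 5/(6*D))
K(3)*M(80, c(9)) = ((⅚)/3)*((4/3)*9/(-5 + 9)) = ((⅚)*(⅓))*((4/3)*9/4) = 5*((4/3)*9*(¼))/18 = (5/18)*3 = ⅚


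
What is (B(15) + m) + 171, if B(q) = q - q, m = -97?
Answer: 74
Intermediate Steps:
B(q) = 0
(B(15) + m) + 171 = (0 - 97) + 171 = -97 + 171 = 74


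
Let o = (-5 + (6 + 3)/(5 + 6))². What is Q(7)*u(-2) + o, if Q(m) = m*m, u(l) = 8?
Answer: 49548/121 ≈ 409.49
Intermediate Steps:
Q(m) = m²
o = 2116/121 (o = (-5 + 9/11)² = (-46/11)² = 2116/121 ≈ 17.488)
Q(7)*u(-2) + o = 7²*8 + 2116/121 = 49*8 + 2116/121 = 392 + 2116/121 = 49548/121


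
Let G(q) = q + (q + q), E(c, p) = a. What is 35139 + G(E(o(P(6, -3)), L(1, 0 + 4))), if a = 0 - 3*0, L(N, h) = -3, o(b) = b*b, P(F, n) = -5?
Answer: 35139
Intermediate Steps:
o(b) = b**2
a = 0 (a = 0 + 0 = 0)
E(c, p) = 0
G(q) = 3*q (G(q) = q + 2*q = 3*q)
35139 + G(E(o(P(6, -3)), L(1, 0 + 4))) = 35139 + 3*0 = 35139 + 0 = 35139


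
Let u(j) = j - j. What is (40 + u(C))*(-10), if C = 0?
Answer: -400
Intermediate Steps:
u(j) = 0
(40 + u(C))*(-10) = (40 + 0)*(-10) = 40*(-10) = -400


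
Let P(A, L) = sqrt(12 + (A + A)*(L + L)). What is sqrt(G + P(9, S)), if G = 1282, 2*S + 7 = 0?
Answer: sqrt(1282 + I*sqrt(114)) ≈ 35.805 + 0.1491*I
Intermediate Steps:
S = -7/2 (S = -7/2 + (1/2)*0 = -7/2 + 0 = -7/2 ≈ -3.5000)
P(A, L) = sqrt(12 + 4*A*L) (P(A, L) = sqrt(12 + (2*A)*(2*L)) = sqrt(12 + 4*A*L))
sqrt(G + P(9, S)) = sqrt(1282 + 2*sqrt(3 + 9*(-7/2))) = sqrt(1282 + 2*sqrt(3 - 63/2)) = sqrt(1282 + 2*sqrt(-57/2)) = sqrt(1282 + 2*(I*sqrt(114)/2)) = sqrt(1282 + I*sqrt(114))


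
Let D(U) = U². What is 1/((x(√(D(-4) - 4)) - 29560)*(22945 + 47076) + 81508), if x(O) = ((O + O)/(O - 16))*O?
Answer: -1503104957/3111200966597614968 + 1429*√3/444457280942516424 ≈ -4.8312e-10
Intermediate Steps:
x(O) = 2*O²/(-16 + O) (x(O) = ((2*O)/(-16 + O))*O = (2*O/(-16 + O))*O = 2*O²/(-16 + O))
1/((x(√(D(-4) - 4)) - 29560)*(22945 + 47076) + 81508) = 1/((2*(√((-4)² - 4))²/(-16 + √((-4)² - 4)) - 29560)*(22945 + 47076) + 81508) = 1/((2*(√(16 - 4))²/(-16 + √(16 - 4)) - 29560)*70021 + 81508) = 1/((2*(√12)²/(-16 + √12) - 29560)*70021 + 81508) = 1/((2*(2*√3)²/(-16 + 2*√3) - 29560)*70021 + 81508) = 1/((2*12/(-16 + 2*√3) - 29560)*70021 + 81508) = 1/((24/(-16 + 2*√3) - 29560)*70021 + 81508) = 1/((-29560 + 24/(-16 + 2*√3))*70021 + 81508) = 1/((-2069820760 + 1680504/(-16 + 2*√3)) + 81508) = 1/(-2069739252 + 1680504/(-16 + 2*√3))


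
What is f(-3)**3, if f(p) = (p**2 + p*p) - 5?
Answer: 2197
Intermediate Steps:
f(p) = -5 + 2*p**2 (f(p) = (p**2 + p**2) - 5 = 2*p**2 - 5 = -5 + 2*p**2)
f(-3)**3 = (-5 + 2*(-3)**2)**3 = (-5 + 2*9)**3 = (-5 + 18)**3 = 13**3 = 2197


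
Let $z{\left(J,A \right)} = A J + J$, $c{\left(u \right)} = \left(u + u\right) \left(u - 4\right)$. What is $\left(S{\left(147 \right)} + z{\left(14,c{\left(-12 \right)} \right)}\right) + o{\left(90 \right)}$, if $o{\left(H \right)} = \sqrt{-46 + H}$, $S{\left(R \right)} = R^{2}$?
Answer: $26999 + 2 \sqrt{11} \approx 27006.0$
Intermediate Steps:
$c{\left(u \right)} = 2 u \left(-4 + u\right)$
$z{\left(J,A \right)} = J + A J$
$\left(S{\left(147 \right)} + z{\left(14,c{\left(-12 \right)} \right)}\right) + o{\left(90 \right)} = \left(147^{2} + 14 \left(1 + 2 \left(-12\right) \left(-4 - 12\right)\right)\right) + \sqrt{-46 + 90} = \left(21609 + 14 \left(1 + 2 \left(-12\right) \left(-16\right)\right)\right) + \sqrt{44} = \left(21609 + 14 \left(1 + 384\right)\right) + 2 \sqrt{11} = \left(21609 + 14 \cdot 385\right) + 2 \sqrt{11} = \left(21609 + 5390\right) + 2 \sqrt{11} = 26999 + 2 \sqrt{11}$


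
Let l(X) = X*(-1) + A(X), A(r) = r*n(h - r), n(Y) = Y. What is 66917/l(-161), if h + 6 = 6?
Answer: -66917/25760 ≈ -2.5977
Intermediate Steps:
h = 0 (h = -6 + 6 = 0)
A(r) = -r² (A(r) = r*(0 - r) = r*(-r) = -r²)
l(X) = -X - X² (l(X) = X*(-1) - X² = -X - X²)
66917/l(-161) = 66917/((-161*(-1 - 1*(-161)))) = 66917/((-161*(-1 + 161))) = 66917/((-161*160)) = 66917/(-25760) = 66917*(-1/25760) = -66917/25760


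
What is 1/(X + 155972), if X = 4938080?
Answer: 1/5094052 ≈ 1.9631e-7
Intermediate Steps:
1/(X + 155972) = 1/(4938080 + 155972) = 1/5094052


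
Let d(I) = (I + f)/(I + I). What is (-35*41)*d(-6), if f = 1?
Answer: -7175/12 ≈ -597.92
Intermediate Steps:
d(I) = (1 + I)/(2*I) (d(I) = (I + 1)/(I + I) = (1 + I)/((2*I)) = (1 + I)*(1/(2*I)) = (1 + I)/(2*I))
(-35*41)*d(-6) = (-35*41)*((½)*(1 - 6)/(-6)) = -1435*(-1)*(-5)/(2*6) = -1435*5/12 = -7175/12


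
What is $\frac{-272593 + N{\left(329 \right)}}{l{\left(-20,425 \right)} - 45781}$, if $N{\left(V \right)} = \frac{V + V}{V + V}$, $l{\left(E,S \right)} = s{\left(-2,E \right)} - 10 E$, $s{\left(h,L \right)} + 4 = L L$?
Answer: $\frac{272592}{45185} \approx 6.0328$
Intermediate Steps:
$s{\left(h,L \right)} = -4 + L^{2}$ ($s{\left(h,L \right)} = -4 + L L = -4 + L^{2}$)
$l{\left(E,S \right)} = -4 + E^{2} - 10 E$ ($l{\left(E,S \right)} = \left(-4 + E^{2}\right) - 10 E = -4 + E^{2} - 10 E$)
$N{\left(V \right)} = 1$ ($N{\left(V \right)} = \frac{2 V}{2 V} = 2 V \frac{1}{2 V} = 1$)
$\frac{-272593 + N{\left(329 \right)}}{l{\left(-20,425 \right)} - 45781} = \frac{-272593 + 1}{\left(-4 + \left(-20\right)^{2} - -200\right) - 45781} = - \frac{272592}{\left(-4 + 400 + 200\right) - 45781} = - \frac{272592}{596 - 45781} = - \frac{272592}{-45185} = \left(-272592\right) \left(- \frac{1}{45185}\right) = \frac{272592}{45185}$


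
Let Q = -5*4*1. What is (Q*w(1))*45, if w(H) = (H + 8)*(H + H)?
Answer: -16200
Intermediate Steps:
w(H) = 2*H*(8 + H) (w(H) = (8 + H)*(2*H) = 2*H*(8 + H))
Q = -20 (Q = -20*1 = -20)
(Q*w(1))*45 = -40*(8 + 1)*45 = -40*9*45 = -20*18*45 = -360*45 = -16200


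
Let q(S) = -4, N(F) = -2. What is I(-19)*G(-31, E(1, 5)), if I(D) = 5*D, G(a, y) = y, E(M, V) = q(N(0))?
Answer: 380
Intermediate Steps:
E(M, V) = -4
I(-19)*G(-31, E(1, 5)) = (5*(-19))*(-4) = -95*(-4) = 380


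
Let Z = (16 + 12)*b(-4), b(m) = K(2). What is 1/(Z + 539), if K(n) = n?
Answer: 1/595 ≈ 0.0016807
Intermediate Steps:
b(m) = 2
Z = 56 (Z = (16 + 12)*2 = 28*2 = 56)
1/(Z + 539) = 1/(56 + 539) = 1/595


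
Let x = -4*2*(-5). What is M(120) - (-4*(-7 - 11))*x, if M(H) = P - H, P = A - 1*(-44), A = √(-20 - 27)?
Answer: -2956 + I*√47 ≈ -2956.0 + 6.8557*I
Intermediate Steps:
x = 40 (x = -8*(-5) = 40)
A = I*√47 (A = √(-47) = I*√47 ≈ 6.8557*I)
P = 44 + I*√47 (P = I*√47 - 1*(-44) = I*√47 + 44 = 44 + I*√47 ≈ 44.0 + 6.8557*I)
M(H) = 44 - H + I*√47 (M(H) = (44 + I*√47) - H = 44 - H + I*√47)
M(120) - (-4*(-7 - 11))*x = (44 - 1*120 + I*√47) - (-4*(-7 - 11))*40 = (44 - 120 + I*√47) - (-4*(-18))*40 = (-76 + I*√47) - 72*40 = (-76 + I*√47) - 1*2880 = (-76 + I*√47) - 2880 = -2956 + I*√47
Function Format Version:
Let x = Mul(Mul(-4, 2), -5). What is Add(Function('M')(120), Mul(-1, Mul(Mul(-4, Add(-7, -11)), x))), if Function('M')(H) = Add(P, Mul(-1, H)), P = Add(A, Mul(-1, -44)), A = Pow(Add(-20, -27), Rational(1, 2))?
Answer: Add(-2956, Mul(I, Pow(47, Rational(1, 2)))) ≈ Add(-2956.0, Mul(6.8557, I))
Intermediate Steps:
x = 40 (x = Mul(-8, -5) = 40)
A = Mul(I, Pow(47, Rational(1, 2))) (A = Pow(-47, Rational(1, 2)) = Mul(I, Pow(47, Rational(1, 2))) ≈ Mul(6.8557, I))
P = Add(44, Mul(I, Pow(47, Rational(1, 2)))) (P = Add(Mul(I, Pow(47, Rational(1, 2))), Mul(-1, -44)) = Add(Mul(I, Pow(47, Rational(1, 2))), 44) = Add(44, Mul(I, Pow(47, Rational(1, 2)))) ≈ Add(44.000, Mul(6.8557, I)))
Function('M')(H) = Add(44, Mul(-1, H), Mul(I, Pow(47, Rational(1, 2)))) (Function('M')(H) = Add(Add(44, Mul(I, Pow(47, Rational(1, 2)))), Mul(-1, H)) = Add(44, Mul(-1, H), Mul(I, Pow(47, Rational(1, 2)))))
Add(Function('M')(120), Mul(-1, Mul(Mul(-4, Add(-7, -11)), x))) = Add(Add(44, Mul(-1, 120), Mul(I, Pow(47, Rational(1, 2)))), Mul(-1, Mul(Mul(-4, Add(-7, -11)), 40))) = Add(Add(44, -120, Mul(I, Pow(47, Rational(1, 2)))), Mul(-1, Mul(Mul(-4, -18), 40))) = Add(Add(-76, Mul(I, Pow(47, Rational(1, 2)))), Mul(-1, Mul(72, 40))) = Add(Add(-76, Mul(I, Pow(47, Rational(1, 2)))), Mul(-1, 2880)) = Add(Add(-76, Mul(I, Pow(47, Rational(1, 2)))), -2880) = Add(-2956, Mul(I, Pow(47, Rational(1, 2))))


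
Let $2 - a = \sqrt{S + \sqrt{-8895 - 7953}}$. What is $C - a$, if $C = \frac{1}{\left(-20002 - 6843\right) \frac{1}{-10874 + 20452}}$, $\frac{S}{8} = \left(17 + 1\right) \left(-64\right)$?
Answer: $- \frac{63268}{26845} + 6 \sqrt{-256 + i \sqrt{13}} \approx -1.6808 + 96.002 i$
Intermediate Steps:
$S = -9216$ ($S = 8 \left(17 + 1\right) \left(-64\right) = 8 \cdot 18 \left(-64\right) = 8 \left(-1152\right) = -9216$)
$a = 2 - \sqrt{-9216 + 36 i \sqrt{13}}$ ($a = 2 - \sqrt{-9216 + \sqrt{-8895 - 7953}} = 2 - \sqrt{-9216 + \sqrt{-16848}} = 2 - \sqrt{-9216 + 36 i \sqrt{13}} \approx 1.324 - 96.002 i$)
$C = - \frac{9578}{26845}$ ($C = \frac{1}{\left(-26845\right) \frac{1}{9578}} = \frac{1}{- \frac{26845}{9578}} = - \frac{9578}{26845} \approx -0.35679$)
$C - a = - \frac{9578}{26845} - \left(2 - 6 \sqrt{-256 + i \sqrt{13}}\right) = - \frac{63268}{26845} + 6 \sqrt{-256 + i \sqrt{13}}$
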